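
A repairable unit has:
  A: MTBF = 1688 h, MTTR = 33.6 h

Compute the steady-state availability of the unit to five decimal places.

0.98048

A(A) = MTBF/(MTBF+MTTR) = 1688/(1688+33.6) = 0.98048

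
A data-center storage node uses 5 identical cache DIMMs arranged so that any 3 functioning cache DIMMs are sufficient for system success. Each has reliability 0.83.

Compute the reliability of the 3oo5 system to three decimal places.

R = Σ_{i=3}^{5} C(5,i) p^i (1−p)^{5−i} with p = 0.83
C(5,3)·0.83^3·0.17^2 = 0.16525
C(5,4)·0.83^4·0.17^1 = 0.40340
C(5,5)·0.83^5·0.17^0 = 0.39390
Sum = 0.963

0.963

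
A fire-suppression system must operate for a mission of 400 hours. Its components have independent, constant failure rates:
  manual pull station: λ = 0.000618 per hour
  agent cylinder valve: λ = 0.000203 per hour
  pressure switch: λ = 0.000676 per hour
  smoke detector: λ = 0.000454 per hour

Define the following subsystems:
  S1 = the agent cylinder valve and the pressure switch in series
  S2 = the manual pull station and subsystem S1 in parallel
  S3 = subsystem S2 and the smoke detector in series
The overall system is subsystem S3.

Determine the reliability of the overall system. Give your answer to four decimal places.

R(manual pull station) = exp(−0.000618 × 400) = 0.780984
R(agent cylinder valve) = exp(−0.000203 × 400) = 0.922009
R(pressure switch) = exp(−0.000676 × 400) = 0.763074
R(smoke detector) = exp(−0.000454 × 400) = 0.833935
Series (agent cylinder valve and pressure switch): 0.922009 × 0.763074 = 0.703561
Parallel (manual pull station and [0.703561]): 1 − (1 − 0.780984)(1 − 0.703561) = 0.935075
Series ([0.935075] and smoke detector): 0.935075 × 0.833935 = 0.7798

0.7798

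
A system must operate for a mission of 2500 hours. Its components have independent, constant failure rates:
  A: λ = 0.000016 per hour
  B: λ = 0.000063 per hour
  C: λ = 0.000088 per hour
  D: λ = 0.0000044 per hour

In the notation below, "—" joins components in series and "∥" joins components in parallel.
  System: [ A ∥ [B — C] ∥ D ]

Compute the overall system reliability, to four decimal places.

0.9999

R(A) = exp(−0.000016 × 2500) = 0.960789
R(B) = exp(−0.000063 × 2500) = 0.854277
R(C) = exp(−0.000088 × 2500) = 0.802519
R(D) = exp(−0.0000044 × 2500) = 0.989060
Series (B and C): 0.854277 × 0.802519 = 0.685574
Parallel (A, [0.685574], and D): 1 − (1 − 0.960789)(1 − 0.685574)(1 − 0.989060) = 0.9999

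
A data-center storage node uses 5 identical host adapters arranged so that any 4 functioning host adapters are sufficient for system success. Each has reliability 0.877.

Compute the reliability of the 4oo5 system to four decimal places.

0.8826

R = Σ_{i=4}^{5} C(5,i) p^i (1−p)^{5−i} with p = 0.877
C(5,4)·0.877^4·0.123^1 = 0.363809
C(5,5)·0.877^5·0.123^0 = 0.518798
Sum = 0.8826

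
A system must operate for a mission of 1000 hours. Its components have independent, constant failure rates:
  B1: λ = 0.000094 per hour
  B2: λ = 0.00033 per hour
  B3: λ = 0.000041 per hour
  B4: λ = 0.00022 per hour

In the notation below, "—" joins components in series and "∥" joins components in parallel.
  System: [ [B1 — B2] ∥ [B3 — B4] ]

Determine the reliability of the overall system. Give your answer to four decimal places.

0.9206

R(B1) = exp(−0.000094 × 1000) = 0.910283
R(B2) = exp(−0.00033 × 1000) = 0.718924
R(B3) = exp(−0.000041 × 1000) = 0.959829
R(B4) = exp(−0.00022 × 1000) = 0.802519
Series (B1 and B2): 0.910283 × 0.718924 = 0.654424
Series (B3 and B4): 0.959829 × 0.802519 = 0.770281
Parallel ([0.654424] and [0.770281]): 1 − (1 − 0.654424)(1 − 0.770281) = 0.9206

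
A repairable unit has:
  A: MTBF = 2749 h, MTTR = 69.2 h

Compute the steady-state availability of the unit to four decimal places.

A(A) = MTBF/(MTBF+MTTR) = 2749/(2749+69.2) = 0.9754

0.9754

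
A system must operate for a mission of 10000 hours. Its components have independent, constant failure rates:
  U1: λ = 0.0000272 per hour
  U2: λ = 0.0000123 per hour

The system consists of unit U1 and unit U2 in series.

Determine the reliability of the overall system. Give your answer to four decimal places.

0.6737

R(U1) = exp(−0.0000272 × 10000) = 0.761854
R(U2) = exp(−0.0000123 × 10000) = 0.884264
Series (U1 and U2): 0.761854 × 0.884264 = 0.6737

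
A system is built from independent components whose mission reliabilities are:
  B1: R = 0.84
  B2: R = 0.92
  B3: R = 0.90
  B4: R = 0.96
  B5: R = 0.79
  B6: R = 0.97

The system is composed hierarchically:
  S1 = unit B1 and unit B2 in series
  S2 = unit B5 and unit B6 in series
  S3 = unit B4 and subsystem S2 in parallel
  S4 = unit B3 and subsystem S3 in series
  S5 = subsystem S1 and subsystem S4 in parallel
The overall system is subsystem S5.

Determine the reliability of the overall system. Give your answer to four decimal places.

0.9754

Series (B1 and B2): 0.840000 × 0.920000 = 0.772800
Series (B5 and B6): 0.790000 × 0.970000 = 0.766300
Parallel (B4 and [0.766300]): 1 − (1 − 0.960000)(1 − 0.766300) = 0.990652
Series (B3 and [0.990652]): 0.900000 × 0.990652 = 0.891587
Parallel ([0.772800] and [0.891587]): 1 − (1 − 0.772800)(1 − 0.891587) = 0.9754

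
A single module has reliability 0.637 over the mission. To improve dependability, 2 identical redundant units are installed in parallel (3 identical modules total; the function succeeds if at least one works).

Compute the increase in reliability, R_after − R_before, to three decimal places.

R_before = 0.637
R_after = 1 − (1 − 0.637)^3 = 0.952
ΔR = 0.952 − 0.637 = 0.315

0.315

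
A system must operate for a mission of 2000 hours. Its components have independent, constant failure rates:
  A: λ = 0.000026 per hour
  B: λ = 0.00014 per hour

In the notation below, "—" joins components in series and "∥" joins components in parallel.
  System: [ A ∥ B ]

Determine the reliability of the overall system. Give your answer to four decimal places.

R(A) = exp(−0.000026 × 2000) = 0.949329
R(B) = exp(−0.00014 × 2000) = 0.755784
Parallel (A and B): 1 − (1 − 0.949329)(1 − 0.755784) = 0.9876

0.9876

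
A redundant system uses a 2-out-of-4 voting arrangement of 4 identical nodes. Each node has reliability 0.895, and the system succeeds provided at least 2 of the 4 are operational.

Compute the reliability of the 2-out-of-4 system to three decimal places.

R = Σ_{i=2}^{4} C(4,i) p^i (1−p)^{4−i} with p = 0.895
C(4,2)·0.895^2·0.105^2 = 0.05299
C(4,3)·0.895^3·0.105^1 = 0.30111
C(4,4)·0.895^4·0.105^0 = 0.64164
Sum = 0.996

0.996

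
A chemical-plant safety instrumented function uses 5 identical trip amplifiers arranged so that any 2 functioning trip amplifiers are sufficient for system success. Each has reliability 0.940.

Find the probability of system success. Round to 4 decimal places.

R = Σ_{i=2}^{5} C(5,i) p^i (1−p)^{5−i} with p = 0.940
C(5,2)·0.940^2·0.060^3 = 0.001909
C(5,3)·0.940^3·0.060^2 = 0.029901
C(5,4)·0.940^4·0.060^1 = 0.234225
C(5,5)·0.940^5·0.060^0 = 0.733904
Sum = 0.9999

0.9999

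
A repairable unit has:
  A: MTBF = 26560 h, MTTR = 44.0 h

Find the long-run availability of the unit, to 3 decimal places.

0.998

A(A) = MTBF/(MTBF+MTTR) = 26560/(26560+44.0) = 0.998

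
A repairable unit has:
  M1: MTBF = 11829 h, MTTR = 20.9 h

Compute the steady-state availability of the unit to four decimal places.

0.9982

A(M1) = MTBF/(MTBF+MTTR) = 11829/(11829+20.9) = 0.9982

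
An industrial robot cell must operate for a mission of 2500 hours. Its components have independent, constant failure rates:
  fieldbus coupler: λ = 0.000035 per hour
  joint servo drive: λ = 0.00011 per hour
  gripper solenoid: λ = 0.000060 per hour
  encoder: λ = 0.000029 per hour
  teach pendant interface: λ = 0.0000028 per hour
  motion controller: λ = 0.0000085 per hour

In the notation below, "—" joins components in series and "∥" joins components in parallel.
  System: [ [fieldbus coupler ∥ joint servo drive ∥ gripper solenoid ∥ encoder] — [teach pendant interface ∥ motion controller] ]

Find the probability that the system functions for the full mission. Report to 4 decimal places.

0.9997

R(fieldbus coupler) = exp(−0.000035 × 2500) = 0.916219
R(joint servo drive) = exp(−0.00011 × 2500) = 0.759572
R(gripper solenoid) = exp(−0.000060 × 2500) = 0.860708
R(encoder) = exp(−0.000029 × 2500) = 0.930066
R(teach pendant interface) = exp(−0.0000028 × 2500) = 0.993024
R(motion controller) = exp(−0.0000085 × 2500) = 0.978974
Parallel (fieldbus coupler, joint servo drive, gripper solenoid, and encoder): 1 − (1 − 0.916219)(1 − 0.759572)(1 − 0.860708)(1 − 0.930066) = 0.999804
Parallel (teach pendant interface and motion controller): 1 − (1 − 0.993024)(1 − 0.978974) = 0.999853
Series ([0.999804] and [0.999853]): 0.999804 × 0.999853 = 0.9997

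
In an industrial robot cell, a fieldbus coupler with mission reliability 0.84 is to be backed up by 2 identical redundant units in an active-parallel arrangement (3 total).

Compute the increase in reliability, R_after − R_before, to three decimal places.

R_before = 0.84
R_after = 1 − (1 − 0.84)^3 = 0.996
ΔR = 0.996 − 0.84 = 0.156

0.156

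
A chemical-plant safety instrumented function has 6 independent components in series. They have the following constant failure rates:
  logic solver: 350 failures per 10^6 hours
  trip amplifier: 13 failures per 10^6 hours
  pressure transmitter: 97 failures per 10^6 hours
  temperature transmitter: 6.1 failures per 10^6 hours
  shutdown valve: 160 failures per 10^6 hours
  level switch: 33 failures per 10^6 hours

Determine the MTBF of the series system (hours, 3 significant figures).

Series of exponential components: λ_sys = Σ λ_i
λ_sys = 0.00035 + 0.000013 + 0.000097 + 0.0000061 + 0.00016 + 0.000033 = 6.5910e-04 /h
MTBF = 1 / λ_sys = 1520 h

1520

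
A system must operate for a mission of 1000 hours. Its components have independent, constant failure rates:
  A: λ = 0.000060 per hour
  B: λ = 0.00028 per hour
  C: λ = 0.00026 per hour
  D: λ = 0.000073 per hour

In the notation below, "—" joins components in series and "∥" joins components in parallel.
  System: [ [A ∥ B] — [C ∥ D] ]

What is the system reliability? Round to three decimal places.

0.970

R(A) = exp(−0.000060 × 1000) = 0.94176
R(B) = exp(−0.00028 × 1000) = 0.75578
R(C) = exp(−0.00026 × 1000) = 0.77105
R(D) = exp(−0.000073 × 1000) = 0.92960
Parallel (A and B): 1 − (1 − 0.94176)(1 − 0.75578) = 0.98578
Parallel (C and D): 1 − (1 − 0.77105)(1 − 0.92960) = 0.98388
Series ([0.98578] and [0.98388]): 0.98578 × 0.98388 = 0.970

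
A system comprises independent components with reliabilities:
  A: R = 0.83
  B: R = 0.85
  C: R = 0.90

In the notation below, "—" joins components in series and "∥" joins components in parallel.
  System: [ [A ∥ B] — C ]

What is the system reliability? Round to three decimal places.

0.877

Parallel (A and B): 1 − (1 − 0.83000)(1 − 0.85000) = 0.97450
Series ([0.97450] and C): 0.97450 × 0.90000 = 0.877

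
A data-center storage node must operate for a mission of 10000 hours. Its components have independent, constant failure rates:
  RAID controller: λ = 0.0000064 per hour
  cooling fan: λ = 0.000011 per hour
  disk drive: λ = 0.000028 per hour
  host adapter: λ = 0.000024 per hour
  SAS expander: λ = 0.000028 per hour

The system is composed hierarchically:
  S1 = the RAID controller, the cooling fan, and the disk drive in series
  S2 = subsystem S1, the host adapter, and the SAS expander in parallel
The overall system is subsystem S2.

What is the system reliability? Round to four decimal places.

0.9810

R(RAID controller) = exp(−0.0000064 × 10000) = 0.938005
R(cooling fan) = exp(−0.000011 × 10000) = 0.895834
R(disk drive) = exp(−0.000028 × 10000) = 0.755784
R(host adapter) = exp(−0.000024 × 10000) = 0.786628
R(SAS expander) = exp(−0.000028 × 10000) = 0.755784
Series (RAID controller, cooling fan, and disk drive): 0.938005 × 0.895834 × 0.755784 = 0.635083
Parallel ([0.635083], host adapter, and SAS expander): 1 − (1 − 0.635083)(1 − 0.786628)(1 − 0.755784) = 0.9810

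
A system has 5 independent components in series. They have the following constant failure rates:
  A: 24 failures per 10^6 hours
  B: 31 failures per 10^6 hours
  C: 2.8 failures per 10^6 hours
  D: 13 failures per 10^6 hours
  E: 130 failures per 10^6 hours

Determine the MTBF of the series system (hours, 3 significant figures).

Series of exponential components: λ_sys = Σ λ_i
λ_sys = 0.000024 + 0.000031 + 0.0000028 + 0.000013 + 0.00013 = 2.0080e-04 /h
MTBF = 1 / λ_sys = 4980 h

4980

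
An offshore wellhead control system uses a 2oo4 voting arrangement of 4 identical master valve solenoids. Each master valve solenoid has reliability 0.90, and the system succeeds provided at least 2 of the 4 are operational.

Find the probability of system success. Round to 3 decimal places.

0.996

R = Σ_{i=2}^{4} C(4,i) p^i (1−p)^{4−i} with p = 0.90
C(4,2)·0.90^2·0.10^2 = 0.04860
C(4,3)·0.90^3·0.10^1 = 0.29160
C(4,4)·0.90^4·0.10^0 = 0.65610
Sum = 0.996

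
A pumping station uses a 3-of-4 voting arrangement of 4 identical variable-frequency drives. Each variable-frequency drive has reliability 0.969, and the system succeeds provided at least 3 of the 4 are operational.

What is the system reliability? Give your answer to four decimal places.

R = Σ_{i=3}^{4} C(4,i) p^i (1−p)^{4−i} with p = 0.969
C(4,3)·0.969^3·0.031^1 = 0.112822
C(4,4)·0.969^4·0.031^0 = 0.881648
Sum = 0.9945

0.9945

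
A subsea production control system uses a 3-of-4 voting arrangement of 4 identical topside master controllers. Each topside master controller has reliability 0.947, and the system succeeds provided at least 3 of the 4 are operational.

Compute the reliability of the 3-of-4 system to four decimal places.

0.9843

R = Σ_{i=3}^{4} C(4,i) p^i (1−p)^{4−i} with p = 0.947
C(4,3)·0.947^3·0.053^1 = 0.180047
C(4,4)·0.947^4·0.053^0 = 0.804266
Sum = 0.9843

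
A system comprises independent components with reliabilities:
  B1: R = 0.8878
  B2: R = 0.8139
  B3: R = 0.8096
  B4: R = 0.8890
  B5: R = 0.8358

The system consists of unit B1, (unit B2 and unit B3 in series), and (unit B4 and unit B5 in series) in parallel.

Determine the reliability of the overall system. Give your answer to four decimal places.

Series (B2 and B3): 0.813900 × 0.809600 = 0.658933
Series (B4 and B5): 0.889000 × 0.835800 = 0.743026
Parallel (B1, [0.658933], and [0.743026]): 1 − (1 − 0.887800)(1 − 0.658933)(1 − 0.743026) = 0.9902

0.9902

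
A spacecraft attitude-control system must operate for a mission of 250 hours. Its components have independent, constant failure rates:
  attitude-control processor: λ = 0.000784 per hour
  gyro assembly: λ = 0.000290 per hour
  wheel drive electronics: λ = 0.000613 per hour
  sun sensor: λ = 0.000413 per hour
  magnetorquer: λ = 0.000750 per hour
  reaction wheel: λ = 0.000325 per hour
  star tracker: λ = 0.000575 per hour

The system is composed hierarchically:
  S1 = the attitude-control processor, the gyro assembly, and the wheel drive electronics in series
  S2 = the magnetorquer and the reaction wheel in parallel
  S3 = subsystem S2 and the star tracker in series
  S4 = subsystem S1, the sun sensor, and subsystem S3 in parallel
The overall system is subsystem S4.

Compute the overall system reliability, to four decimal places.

R(attitude-control processor) = exp(−0.000784 × 250) = 0.822012
R(gyro assembly) = exp(−0.000290 × 250) = 0.930066
R(wheel drive electronics) = exp(−0.000613 × 250) = 0.857915
R(sun sensor) = exp(−0.000413 × 250) = 0.901901
R(magnetorquer) = exp(−0.000750 × 250) = 0.829029
R(reaction wheel) = exp(−0.000325 × 250) = 0.921963
R(star tracker) = exp(−0.000575 × 250) = 0.866104
Series (attitude-control processor, gyro assembly, and wheel drive electronics): 0.822012 × 0.930066 × 0.857915 = 0.655898
Parallel (magnetorquer and reaction wheel): 1 − (1 − 0.829029)(1 − 0.921963) = 0.986658
Series ([0.986658] and star tracker): 0.986658 × 0.866104 = 0.854548
Parallel ([0.655898], sun sensor, and [0.854548]): 1 − (1 − 0.655898)(1 − 0.901901)(1 − 0.854548) = 0.9951

0.9951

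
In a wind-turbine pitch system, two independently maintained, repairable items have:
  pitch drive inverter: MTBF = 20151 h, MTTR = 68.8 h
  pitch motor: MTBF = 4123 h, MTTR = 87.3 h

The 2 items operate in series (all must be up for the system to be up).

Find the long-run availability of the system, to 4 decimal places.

0.9759

A(pitch drive inverter) = MTBF/(MTBF+MTTR) = 20151/(20151+68.8) = 0.996597
A(pitch motor) = MTBF/(MTBF+MTTR) = 4123/(4123+87.3) = 0.979265
Series availability: 0.996597 × 0.979265 = 0.9759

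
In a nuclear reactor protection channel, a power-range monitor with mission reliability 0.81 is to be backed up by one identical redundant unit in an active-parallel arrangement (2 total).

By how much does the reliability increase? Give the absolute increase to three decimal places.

0.154

R_before = 0.81
R_after = 1 − (1 − 0.81)^2 = 0.964
ΔR = 0.964 − 0.81 = 0.154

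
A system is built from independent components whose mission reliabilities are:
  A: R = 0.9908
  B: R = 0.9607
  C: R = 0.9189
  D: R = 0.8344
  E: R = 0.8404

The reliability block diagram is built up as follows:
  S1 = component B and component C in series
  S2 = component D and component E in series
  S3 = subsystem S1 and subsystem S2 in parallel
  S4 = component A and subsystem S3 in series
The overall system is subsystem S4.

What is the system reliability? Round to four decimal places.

Series (B and C): 0.960700 × 0.918900 = 0.882787
Series (D and E): 0.834400 × 0.840400 = 0.701230
Parallel ([0.882787] and [0.701230]): 1 − (1 − 0.882787)(1 − 0.701230) = 0.964980
Series (A and [0.964980]): 0.990800 × 0.964980 = 0.9561

0.9561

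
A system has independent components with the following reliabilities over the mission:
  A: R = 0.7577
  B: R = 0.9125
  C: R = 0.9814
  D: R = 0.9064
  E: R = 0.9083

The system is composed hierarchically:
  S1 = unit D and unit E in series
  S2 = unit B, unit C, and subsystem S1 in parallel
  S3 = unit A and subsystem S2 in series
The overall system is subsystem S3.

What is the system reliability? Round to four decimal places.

Series (D and E): 0.906400 × 0.908300 = 0.823283
Parallel (B, C, and [0.823283]): 1 − (1 − 0.912500)(1 − 0.981400)(1 − 0.823283) = 0.999712
Series (A and [0.999712]): 0.757700 × 0.999712 = 0.7575

0.7575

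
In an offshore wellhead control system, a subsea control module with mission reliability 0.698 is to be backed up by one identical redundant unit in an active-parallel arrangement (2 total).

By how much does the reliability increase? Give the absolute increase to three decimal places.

0.211

R_before = 0.698
R_after = 1 − (1 − 0.698)^2 = 0.909
ΔR = 0.909 − 0.698 = 0.211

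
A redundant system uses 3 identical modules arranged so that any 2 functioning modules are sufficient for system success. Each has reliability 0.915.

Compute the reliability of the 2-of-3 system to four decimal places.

0.9796

R = Σ_{i=2}^{3} C(3,i) p^i (1−p)^{3−i} with p = 0.915
C(3,2)·0.915^2·0.085^1 = 0.213492
C(3,3)·0.915^3·0.085^0 = 0.766061
Sum = 0.9796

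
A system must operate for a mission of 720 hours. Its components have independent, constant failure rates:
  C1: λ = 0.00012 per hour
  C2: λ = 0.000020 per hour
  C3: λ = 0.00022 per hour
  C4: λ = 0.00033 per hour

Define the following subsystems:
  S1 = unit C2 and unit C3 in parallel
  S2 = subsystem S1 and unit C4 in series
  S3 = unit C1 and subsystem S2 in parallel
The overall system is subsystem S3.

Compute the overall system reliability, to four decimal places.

0.9824

R(C1) = exp(−0.00012 × 720) = 0.917227
R(C2) = exp(−0.000020 × 720) = 0.985703
R(C3) = exp(−0.00022 × 720) = 0.853508
R(C4) = exp(−0.00033 × 720) = 0.788518
Parallel (C2 and C3): 1 − (1 − 0.985703)(1 − 0.853508) = 0.997906
Series ([0.997906] and C4): 0.997906 × 0.788518 = 0.786867
Parallel (C1 and [0.786867]): 1 − (1 − 0.917227)(1 − 0.786867) = 0.9824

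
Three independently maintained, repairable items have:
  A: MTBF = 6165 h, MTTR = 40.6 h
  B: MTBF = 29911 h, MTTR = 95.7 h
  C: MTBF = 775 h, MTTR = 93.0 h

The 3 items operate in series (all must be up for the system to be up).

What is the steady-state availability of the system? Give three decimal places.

A(A) = MTBF/(MTBF+MTTR) = 6165/(6165+40.6) = 0.993458
A(B) = MTBF/(MTBF+MTTR) = 29911/(29911+95.7) = 0.996811
A(C) = MTBF/(MTBF+MTTR) = 775/(775+93.0) = 0.892857
Series availability: 0.993458 × 0.996811 × 0.892857 = 0.884

0.884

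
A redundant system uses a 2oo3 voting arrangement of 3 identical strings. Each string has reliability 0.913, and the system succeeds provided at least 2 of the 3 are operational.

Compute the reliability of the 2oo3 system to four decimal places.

0.9786

R = Σ_{i=2}^{3} C(3,i) p^i (1−p)^{3−i} with p = 0.913
C(3,2)·0.913^2·0.087^1 = 0.217562
C(3,3)·0.913^3·0.087^0 = 0.761048
Sum = 0.9786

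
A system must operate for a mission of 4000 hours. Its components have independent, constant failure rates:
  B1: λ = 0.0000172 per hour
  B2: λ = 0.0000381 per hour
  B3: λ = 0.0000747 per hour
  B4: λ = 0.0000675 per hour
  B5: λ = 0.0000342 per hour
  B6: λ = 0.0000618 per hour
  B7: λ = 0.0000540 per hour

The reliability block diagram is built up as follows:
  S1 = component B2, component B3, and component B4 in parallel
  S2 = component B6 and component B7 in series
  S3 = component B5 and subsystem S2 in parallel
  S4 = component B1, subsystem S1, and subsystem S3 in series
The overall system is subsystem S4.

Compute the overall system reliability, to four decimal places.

R(B1) = exp(−0.0000172 × 4000) = 0.933513
R(B2) = exp(−0.0000381 × 4000) = 0.858645
R(B3) = exp(−0.0000747 × 4000) = 0.741708
R(B4) = exp(−0.0000675 × 4000) = 0.763379
R(B5) = exp(−0.0000342 × 4000) = 0.872145
R(B6) = exp(−0.0000618 × 4000) = 0.780984
R(B7) = exp(−0.0000540 × 4000) = 0.805735
Parallel (B2, B3, and B4): 1 − (1 − 0.858645)(1 − 0.741708)(1 − 0.763379) = 0.991361
Series (B6 and B7): 0.780984 × 0.805735 = 0.629266
Parallel (B5 and [0.629266]): 1 − (1 − 0.872145)(1 − 0.629266) = 0.952600
Series (B1, [0.991361], and [0.952600]): 0.933513 × 0.991361 × 0.952600 = 0.8816

0.8816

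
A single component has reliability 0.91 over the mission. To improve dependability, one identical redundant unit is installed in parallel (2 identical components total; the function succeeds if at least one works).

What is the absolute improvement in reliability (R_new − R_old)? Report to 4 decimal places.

0.0819

R_before = 0.91
R_after = 1 − (1 − 0.91)^2 = 0.9919
ΔR = 0.9919 − 0.91 = 0.0819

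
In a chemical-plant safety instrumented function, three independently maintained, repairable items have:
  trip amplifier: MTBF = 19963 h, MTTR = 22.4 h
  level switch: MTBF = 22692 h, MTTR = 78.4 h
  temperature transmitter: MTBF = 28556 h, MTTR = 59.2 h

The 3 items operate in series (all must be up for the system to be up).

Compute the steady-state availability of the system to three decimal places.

A(trip amplifier) = MTBF/(MTBF+MTTR) = 19963/(19963+22.4) = 0.998879
A(level switch) = MTBF/(MTBF+MTTR) = 22692/(22692+78.4) = 0.996557
A(temperature transmitter) = MTBF/(MTBF+MTTR) = 28556/(28556+59.2) = 0.997931
Series availability: 0.998879 × 0.996557 × 0.997931 = 0.993

0.993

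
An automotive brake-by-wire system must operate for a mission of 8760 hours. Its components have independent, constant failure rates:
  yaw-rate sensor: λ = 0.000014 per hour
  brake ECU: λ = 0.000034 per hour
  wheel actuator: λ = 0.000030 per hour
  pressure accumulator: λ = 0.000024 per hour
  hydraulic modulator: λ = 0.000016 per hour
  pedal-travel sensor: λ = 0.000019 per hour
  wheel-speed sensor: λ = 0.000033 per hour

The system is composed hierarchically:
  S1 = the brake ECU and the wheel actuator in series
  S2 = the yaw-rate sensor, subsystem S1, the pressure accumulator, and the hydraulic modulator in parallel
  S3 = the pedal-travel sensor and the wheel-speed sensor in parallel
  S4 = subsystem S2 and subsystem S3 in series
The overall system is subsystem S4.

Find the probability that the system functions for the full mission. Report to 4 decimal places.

0.9603

R(yaw-rate sensor) = exp(−0.000014 × 8760) = 0.884582
R(brake ECU) = exp(−0.000034 × 8760) = 0.742420
R(wheel actuator) = exp(−0.000030 × 8760) = 0.768896
R(pressure accumulator) = exp(−0.000024 × 8760) = 0.810390
R(hydraulic modulator) = exp(−0.000016 × 8760) = 0.869219
R(pedal-travel sensor) = exp(−0.000019 × 8760) = 0.846674
R(wheel-speed sensor) = exp(−0.000033 × 8760) = 0.748952
Series (brake ECU and wheel actuator): 0.742420 × 0.768896 = 0.570844
Parallel (yaw-rate sensor, [0.570844], pressure accumulator, and hydraulic modulator): 1 − (1 − 0.884582)(1 − 0.570844)(1 − 0.810390)(1 − 0.869219) = 0.998772
Parallel (pedal-travel sensor and wheel-speed sensor): 1 − (1 − 0.846674)(1 − 0.748952) = 0.961508
Series ([0.998772] and [0.961508]): 0.998772 × 0.961508 = 0.9603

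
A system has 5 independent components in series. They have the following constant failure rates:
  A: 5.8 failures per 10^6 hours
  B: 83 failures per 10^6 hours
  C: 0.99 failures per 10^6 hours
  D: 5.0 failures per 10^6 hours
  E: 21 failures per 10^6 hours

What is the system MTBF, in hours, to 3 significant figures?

Series of exponential components: λ_sys = Σ λ_i
λ_sys = 0.0000058 + 0.000083 + 0.00000099 + 0.0000050 + 0.000021 = 1.1579e-04 /h
MTBF = 1 / λ_sys = 8640 h

8640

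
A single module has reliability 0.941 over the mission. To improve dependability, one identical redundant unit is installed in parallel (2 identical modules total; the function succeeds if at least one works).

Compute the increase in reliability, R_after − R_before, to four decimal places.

0.0555

R_before = 0.941
R_after = 1 − (1 − 0.941)^2 = 0.9965
ΔR = 0.9965 − 0.941 = 0.0555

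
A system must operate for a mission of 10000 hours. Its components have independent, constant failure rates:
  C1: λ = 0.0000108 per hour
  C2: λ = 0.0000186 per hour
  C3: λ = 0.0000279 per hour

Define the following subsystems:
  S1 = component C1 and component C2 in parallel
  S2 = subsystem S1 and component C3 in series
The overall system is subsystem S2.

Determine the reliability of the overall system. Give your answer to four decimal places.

0.7434

R(C1) = exp(−0.0000108 × 10000) = 0.897628
R(C2) = exp(−0.0000186 × 10000) = 0.830274
R(C3) = exp(−0.0000279 × 10000) = 0.756540
Parallel (C1 and C2): 1 − (1 − 0.897628)(1 − 0.830274) = 0.982625
Series ([0.982625] and C3): 0.982625 × 0.756540 = 0.7434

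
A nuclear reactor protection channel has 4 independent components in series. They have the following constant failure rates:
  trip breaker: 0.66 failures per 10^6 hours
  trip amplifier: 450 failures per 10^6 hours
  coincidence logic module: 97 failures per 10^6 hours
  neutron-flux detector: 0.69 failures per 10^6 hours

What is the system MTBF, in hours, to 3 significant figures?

1820

Series of exponential components: λ_sys = Σ λ_i
λ_sys = 0.00000066 + 0.00045 + 0.000097 + 0.00000069 = 5.4835e-04 /h
MTBF = 1 / λ_sys = 1820 h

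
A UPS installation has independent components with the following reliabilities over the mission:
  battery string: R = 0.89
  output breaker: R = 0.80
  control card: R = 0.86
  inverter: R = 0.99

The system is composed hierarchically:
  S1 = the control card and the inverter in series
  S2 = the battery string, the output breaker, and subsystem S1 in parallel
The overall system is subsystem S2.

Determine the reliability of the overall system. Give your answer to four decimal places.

0.9967

Series (control card and inverter): 0.860000 × 0.990000 = 0.851400
Parallel (battery string, output breaker, and [0.851400]): 1 − (1 − 0.890000)(1 − 0.800000)(1 − 0.851400) = 0.9967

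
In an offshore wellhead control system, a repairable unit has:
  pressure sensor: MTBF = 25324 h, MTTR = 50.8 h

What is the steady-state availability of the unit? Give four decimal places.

0.9980

A(pressure sensor) = MTBF/(MTBF+MTTR) = 25324/(25324+50.8) = 0.9980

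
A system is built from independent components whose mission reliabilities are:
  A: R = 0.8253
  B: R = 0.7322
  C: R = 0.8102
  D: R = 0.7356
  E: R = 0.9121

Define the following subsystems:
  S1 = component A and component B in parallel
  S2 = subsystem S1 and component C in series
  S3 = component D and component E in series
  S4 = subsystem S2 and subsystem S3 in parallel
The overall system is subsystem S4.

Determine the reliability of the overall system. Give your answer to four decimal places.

0.9251

Parallel (A and B): 1 − (1 − 0.825300)(1 − 0.732200) = 0.953215
Series ([0.953215] and C): 0.953215 × 0.810200 = 0.772295
Series (D and E): 0.735600 × 0.912100 = 0.670941
Parallel ([0.772295] and [0.670941]): 1 − (1 − 0.772295)(1 − 0.670941) = 0.9251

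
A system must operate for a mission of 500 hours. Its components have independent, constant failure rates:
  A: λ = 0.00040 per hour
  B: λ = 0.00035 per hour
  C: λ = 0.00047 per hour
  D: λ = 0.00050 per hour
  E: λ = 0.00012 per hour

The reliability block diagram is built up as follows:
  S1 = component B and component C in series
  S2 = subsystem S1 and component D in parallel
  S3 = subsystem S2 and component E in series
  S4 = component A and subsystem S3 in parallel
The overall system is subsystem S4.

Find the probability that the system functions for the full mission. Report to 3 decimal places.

0.977

R(A) = exp(−0.00040 × 500) = 0.81873
R(B) = exp(−0.00035 × 500) = 0.83946
R(C) = exp(−0.00047 × 500) = 0.79057
R(D) = exp(−0.00050 × 500) = 0.77880
R(E) = exp(−0.00012 × 500) = 0.94176
Series (B and C): 0.83946 × 0.79057 = 0.66365
Parallel ([0.66365] and D): 1 − (1 − 0.66365)(1 − 0.77880) = 0.92560
Series ([0.92560] and E): 0.92560 × 0.94176 = 0.87169
Parallel (A and [0.87169]): 1 − (1 − 0.81873)(1 − 0.87169) = 0.977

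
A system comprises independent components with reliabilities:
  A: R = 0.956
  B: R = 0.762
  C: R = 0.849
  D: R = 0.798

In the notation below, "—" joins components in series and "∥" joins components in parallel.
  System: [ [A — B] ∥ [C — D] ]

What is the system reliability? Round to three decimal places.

0.912

Series (A and B): 0.95600 × 0.76200 = 0.72847
Series (C and D): 0.84900 × 0.79800 = 0.67750
Parallel ([0.72847] and [0.67750]): 1 − (1 − 0.72847)(1 − 0.67750) = 0.912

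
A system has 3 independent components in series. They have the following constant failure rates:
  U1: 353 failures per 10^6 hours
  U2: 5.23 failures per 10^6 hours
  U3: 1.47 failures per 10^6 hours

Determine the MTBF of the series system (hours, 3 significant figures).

2780

Series of exponential components: λ_sys = Σ λ_i
λ_sys = 0.000353 + 0.00000523 + 0.00000147 = 3.5970e-04 /h
MTBF = 1 / λ_sys = 2780 h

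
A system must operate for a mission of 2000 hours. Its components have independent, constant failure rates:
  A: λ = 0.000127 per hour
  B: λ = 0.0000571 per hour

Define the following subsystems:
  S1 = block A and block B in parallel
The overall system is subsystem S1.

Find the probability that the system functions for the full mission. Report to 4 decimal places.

0.9758

R(A) = exp(−0.000127 × 2000) = 0.775692
R(B) = exp(−0.0000571 × 2000) = 0.892080
Parallel (A and B): 1 − (1 − 0.775692)(1 − 0.892080) = 0.9758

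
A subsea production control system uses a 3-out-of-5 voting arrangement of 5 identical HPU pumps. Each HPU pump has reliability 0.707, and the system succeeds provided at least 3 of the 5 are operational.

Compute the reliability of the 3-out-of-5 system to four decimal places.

0.8461

R = Σ_{i=3}^{5} C(5,i) p^i (1−p)^{5−i} with p = 0.707
C(5,3)·0.707^3·0.293^2 = 0.303385
C(5,4)·0.707^4·0.293^1 = 0.366029
C(5,5)·0.707^5·0.293^0 = 0.176643
Sum = 0.8461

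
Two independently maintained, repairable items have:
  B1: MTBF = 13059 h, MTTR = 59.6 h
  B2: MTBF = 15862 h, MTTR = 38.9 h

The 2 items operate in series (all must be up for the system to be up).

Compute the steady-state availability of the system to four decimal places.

A(B1) = MTBF/(MTBF+MTTR) = 13059/(13059+59.6) = 0.995457
A(B2) = MTBF/(MTBF+MTTR) = 15862/(15862+38.9) = 0.997554
Series availability: 0.995457 × 0.997554 = 0.9930

0.9930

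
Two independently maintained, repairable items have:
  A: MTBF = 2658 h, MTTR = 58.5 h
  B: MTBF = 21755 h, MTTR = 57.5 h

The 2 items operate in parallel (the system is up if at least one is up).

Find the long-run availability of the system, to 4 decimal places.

0.9999

A(A) = MTBF/(MTBF+MTTR) = 2658/(2658+58.5) = 0.978465
A(B) = MTBF/(MTBF+MTTR) = 21755/(21755+57.5) = 0.997364
Parallel availability: 1 − (1 − 0.978465)(1 − 0.997364) = 0.9999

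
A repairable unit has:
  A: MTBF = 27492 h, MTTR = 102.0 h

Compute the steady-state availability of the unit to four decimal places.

A(A) = MTBF/(MTBF+MTTR) = 27492/(27492+102.0) = 0.9963

0.9963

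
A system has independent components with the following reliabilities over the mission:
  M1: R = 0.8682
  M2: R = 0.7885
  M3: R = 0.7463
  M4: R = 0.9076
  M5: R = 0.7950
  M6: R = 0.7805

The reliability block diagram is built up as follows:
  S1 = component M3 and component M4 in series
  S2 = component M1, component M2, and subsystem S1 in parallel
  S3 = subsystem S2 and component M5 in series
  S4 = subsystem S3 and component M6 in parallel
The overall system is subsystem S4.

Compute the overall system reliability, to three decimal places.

0.953

Series (M3 and M4): 0.74630 × 0.90760 = 0.67734
Parallel (M1, M2, and [0.67734]): 1 − (1 − 0.86820)(1 − 0.78850)(1 − 0.67734) = 0.99101
Series ([0.99101] and M5): 0.99101 × 0.79500 = 0.78785
Parallel ([0.78785] and M6): 1 − (1 − 0.78785)(1 − 0.78050) = 0.953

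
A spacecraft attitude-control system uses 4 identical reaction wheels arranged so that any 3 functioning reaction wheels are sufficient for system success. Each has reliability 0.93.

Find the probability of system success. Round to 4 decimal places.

R = Σ_{i=3}^{4} C(4,i) p^i (1−p)^{4−i} with p = 0.93
C(4,3)·0.93^3·0.07^1 = 0.225220
C(4,4)·0.93^4·0.07^0 = 0.748052
Sum = 0.9733

0.9733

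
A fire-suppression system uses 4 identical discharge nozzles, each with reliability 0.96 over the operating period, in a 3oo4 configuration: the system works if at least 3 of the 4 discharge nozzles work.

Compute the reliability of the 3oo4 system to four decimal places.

R = Σ_{i=3}^{4} C(4,i) p^i (1−p)^{4−i} with p = 0.96
C(4,3)·0.96^3·0.04^1 = 0.141558
C(4,4)·0.96^4·0.04^0 = 0.849347
Sum = 0.9909

0.9909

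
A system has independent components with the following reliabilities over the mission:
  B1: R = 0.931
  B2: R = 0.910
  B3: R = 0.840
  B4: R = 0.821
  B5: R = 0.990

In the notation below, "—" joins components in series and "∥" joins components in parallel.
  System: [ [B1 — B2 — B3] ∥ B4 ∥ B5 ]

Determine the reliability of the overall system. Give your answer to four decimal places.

Series (B1, B2, and B3): 0.931000 × 0.910000 × 0.840000 = 0.711656
Parallel ([0.711656], B4, and B5): 1 − (1 − 0.711656)(1 − 0.821000)(1 − 0.990000) = 0.9995

0.9995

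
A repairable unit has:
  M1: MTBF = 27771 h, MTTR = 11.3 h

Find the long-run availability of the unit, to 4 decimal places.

A(M1) = MTBF/(MTBF+MTTR) = 27771/(27771+11.3) = 0.9996

0.9996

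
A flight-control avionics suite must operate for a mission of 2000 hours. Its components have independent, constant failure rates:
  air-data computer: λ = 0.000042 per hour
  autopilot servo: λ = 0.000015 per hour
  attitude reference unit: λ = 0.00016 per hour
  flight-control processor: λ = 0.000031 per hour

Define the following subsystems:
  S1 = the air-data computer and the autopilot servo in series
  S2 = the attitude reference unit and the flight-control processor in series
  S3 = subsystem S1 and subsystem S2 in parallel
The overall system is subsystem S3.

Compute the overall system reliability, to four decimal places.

0.9658

R(air-data computer) = exp(−0.000042 × 2000) = 0.919431
R(autopilot servo) = exp(−0.000015 × 2000) = 0.970446
R(attitude reference unit) = exp(−0.00016 × 2000) = 0.726149
R(flight-control processor) = exp(−0.000031 × 2000) = 0.939883
Series (air-data computer and autopilot servo): 0.919431 × 0.970446 = 0.892258
Series (attitude reference unit and flight-control processor): 0.726149 × 0.939883 = 0.682495
Parallel ([0.892258] and [0.682495]): 1 − (1 − 0.892258)(1 − 0.682495) = 0.9658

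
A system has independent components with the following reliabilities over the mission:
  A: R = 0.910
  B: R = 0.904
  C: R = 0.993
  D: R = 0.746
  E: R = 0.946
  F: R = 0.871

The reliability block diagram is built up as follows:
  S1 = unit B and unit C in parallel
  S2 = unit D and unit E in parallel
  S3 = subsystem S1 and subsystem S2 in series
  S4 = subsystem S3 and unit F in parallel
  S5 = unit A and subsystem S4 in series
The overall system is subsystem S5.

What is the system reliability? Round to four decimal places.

Parallel (B and C): 1 − (1 − 0.904000)(1 − 0.993000) = 0.999328
Parallel (D and E): 1 − (1 − 0.746000)(1 − 0.946000) = 0.986284
Series ([0.999328] and [0.986284]): 0.999328 × 0.986284 = 0.985621
Parallel ([0.985621] and F): 1 − (1 − 0.985621)(1 − 0.871000) = 0.998145
Series (A and [0.998145]): 0.910000 × 0.998145 = 0.9083

0.9083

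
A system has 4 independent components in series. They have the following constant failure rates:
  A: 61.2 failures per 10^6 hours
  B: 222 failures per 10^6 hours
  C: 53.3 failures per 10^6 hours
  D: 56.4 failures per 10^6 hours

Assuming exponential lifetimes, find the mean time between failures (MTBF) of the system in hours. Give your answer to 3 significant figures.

2550

Series of exponential components: λ_sys = Σ λ_i
λ_sys = 0.0000612 + 0.000222 + 0.0000533 + 0.0000564 = 3.9290e-04 /h
MTBF = 1 / λ_sys = 2550 h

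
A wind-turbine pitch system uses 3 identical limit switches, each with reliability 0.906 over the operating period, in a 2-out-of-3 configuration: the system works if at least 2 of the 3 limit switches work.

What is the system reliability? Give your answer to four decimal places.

0.9752

R = Σ_{i=2}^{3} C(3,i) p^i (1−p)^{3−i} with p = 0.906
C(3,2)·0.906^2·0.094^1 = 0.231476
C(3,3)·0.906^3·0.094^0 = 0.743677
Sum = 0.9752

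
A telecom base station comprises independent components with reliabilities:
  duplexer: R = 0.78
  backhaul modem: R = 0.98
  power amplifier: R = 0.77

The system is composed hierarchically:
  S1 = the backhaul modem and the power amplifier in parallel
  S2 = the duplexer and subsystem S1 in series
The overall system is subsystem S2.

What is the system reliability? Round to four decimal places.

Parallel (backhaul modem and power amplifier): 1 − (1 − 0.980000)(1 − 0.770000) = 0.995400
Series (duplexer and [0.995400]): 0.780000 × 0.995400 = 0.7764

0.7764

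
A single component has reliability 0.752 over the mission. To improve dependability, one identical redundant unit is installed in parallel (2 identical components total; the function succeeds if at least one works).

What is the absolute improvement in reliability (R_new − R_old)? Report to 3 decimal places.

0.186

R_before = 0.752
R_after = 1 − (1 − 0.752)^2 = 0.938
ΔR = 0.938 − 0.752 = 0.186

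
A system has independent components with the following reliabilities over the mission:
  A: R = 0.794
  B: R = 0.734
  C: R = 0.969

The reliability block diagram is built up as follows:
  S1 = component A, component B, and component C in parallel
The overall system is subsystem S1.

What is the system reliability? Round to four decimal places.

0.9983

Parallel (A, B, and C): 1 − (1 − 0.794000)(1 − 0.734000)(1 − 0.969000) = 0.9983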